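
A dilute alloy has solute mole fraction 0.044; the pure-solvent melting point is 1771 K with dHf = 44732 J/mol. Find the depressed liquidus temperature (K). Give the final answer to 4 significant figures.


dT = R*Tm^2*x / dHf
dT = 8.314 * 1771^2 * 0.044 / 44732
dT = 25.6497 K
T_new = 1771 - 25.6497 = 1745 K


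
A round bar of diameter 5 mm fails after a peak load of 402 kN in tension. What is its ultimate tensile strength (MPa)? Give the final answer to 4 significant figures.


A0 = pi*(d/2)^2 = pi*(5/2)^2 = 19.635 mm^2
UTS = F_max / A0 = 402*1000 / 19.635
UTS = 20470 MPa


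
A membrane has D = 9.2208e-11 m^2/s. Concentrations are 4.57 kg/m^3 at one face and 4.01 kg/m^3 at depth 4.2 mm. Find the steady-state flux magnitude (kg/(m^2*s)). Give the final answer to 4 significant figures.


J = -D * (dC/dx) = D * (C1 - C2) / dx
J = 9.2208e-11 * (4.57 - 4.01) / 4.2e-03
J = 1.229e-08 kg/(m^2*s)


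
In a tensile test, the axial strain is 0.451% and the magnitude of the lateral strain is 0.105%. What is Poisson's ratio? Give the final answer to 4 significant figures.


nu = -epsilon_lat / epsilon_axial
Lateral strain is contraction (negative), so using magnitudes:
nu = 0.105 / 0.451
nu = 0.2328


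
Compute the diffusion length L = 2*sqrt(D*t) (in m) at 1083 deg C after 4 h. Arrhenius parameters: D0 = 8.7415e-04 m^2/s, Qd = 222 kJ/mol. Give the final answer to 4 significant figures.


Step 1: D = D0 * exp(-Qd/(R*T))
T = 1356.15 K
D = 8.7415e-04 * exp(-222e3 / (8.314 * 1356.15)) = 2.45773e-12 m^2/s
Step 2: L = 2*sqrt(D*t)
t = 4 h = 14400 s
L = 2*sqrt(2.45773e-12 * 14400) = 3.763e-04 m


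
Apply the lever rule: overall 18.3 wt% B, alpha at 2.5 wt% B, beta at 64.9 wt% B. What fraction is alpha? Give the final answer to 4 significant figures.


f_alpha = (C_beta - C0) / (C_beta - C_alpha)
f_alpha = (64.9 - 18.3) / (64.9 - 2.5)
f_alpha = 0.7468


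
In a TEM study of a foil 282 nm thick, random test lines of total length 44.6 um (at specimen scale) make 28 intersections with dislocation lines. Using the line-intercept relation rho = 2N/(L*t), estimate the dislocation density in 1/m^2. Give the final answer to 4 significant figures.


rho = 2N / (L * t)
L = 44.6 um = 4.46e-05 m, t = 282 nm = 2.82e-07 m
rho = 2 * 28 / (4.46e-05 * 2.82e-07)
rho = 4.453e+12 1/m^2


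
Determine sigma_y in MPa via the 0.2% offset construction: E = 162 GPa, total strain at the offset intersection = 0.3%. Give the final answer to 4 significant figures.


Offset strain = 0.002
Elastic strain at yield = total_strain - offset = 3e-03 - 0.002 = 1e-03
sigma_y = E * elastic_strain = 162000 * 1e-03
sigma_y = 162 MPa


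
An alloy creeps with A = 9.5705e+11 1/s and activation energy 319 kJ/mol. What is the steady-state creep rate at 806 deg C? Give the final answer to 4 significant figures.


rate = A * exp(-Q / (R*T))
T = 806 + 273.15 = 1079.15 K
rate = 9.5705e+11 * exp(-319e3 / (8.314 * 1079.15))
rate = 3.465e-04 1/s


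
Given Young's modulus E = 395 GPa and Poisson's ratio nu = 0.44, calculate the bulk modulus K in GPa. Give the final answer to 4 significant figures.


K = E / (3*(1-2*nu))
K = 395 / (3*(1-2*0.44))
K = 1097 GPa


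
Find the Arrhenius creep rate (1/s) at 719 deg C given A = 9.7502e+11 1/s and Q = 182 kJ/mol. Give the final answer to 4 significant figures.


rate = A * exp(-Q / (R*T))
T = 719 + 273.15 = 992.15 K
rate = 9.7502e+11 * exp(-182e3 / (8.314 * 992.15))
rate = 255.1 1/s


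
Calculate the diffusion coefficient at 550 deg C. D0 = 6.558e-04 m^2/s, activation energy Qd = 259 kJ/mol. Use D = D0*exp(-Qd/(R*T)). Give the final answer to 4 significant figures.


D = D0 * exp(-Qd / (R*T))
T = 823.15 K
D = 6.558e-04 * exp(-259e3 / (8.314 * 823.15))
D = 2.403e-20 m^2/s


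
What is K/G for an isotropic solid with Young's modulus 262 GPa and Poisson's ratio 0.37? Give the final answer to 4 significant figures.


G = E / (2*(1+nu))
G = 262 / (2*(1+0.37)) = 95.6204 GPa
K = E / (3*(1-2*nu))
K = 262 / (3*(1-2*0.37)) = 335.897 GPa
K/G = 335.897 / 95.6204 = 3.513


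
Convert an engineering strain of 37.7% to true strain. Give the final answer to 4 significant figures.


epsilon_true = ln(1 + epsilon_eng)
epsilon_true = ln(1 + 0.377)
epsilon_true = 0.3199


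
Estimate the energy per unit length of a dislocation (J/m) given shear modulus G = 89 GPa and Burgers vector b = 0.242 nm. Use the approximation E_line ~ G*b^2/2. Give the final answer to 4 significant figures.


E = G*b^2/2
b = 0.242 nm = 2.42e-10 m
G = 89 GPa = 8.9e+10 Pa
E = 0.5 * 8.9e+10 * (2.42e-10)^2
E = 2.606e-09 J/m


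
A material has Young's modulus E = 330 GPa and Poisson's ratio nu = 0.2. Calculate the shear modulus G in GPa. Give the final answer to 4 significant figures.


G = E / (2*(1+nu))
G = 330 / (2*(1+0.2))
G = 137.5 GPa


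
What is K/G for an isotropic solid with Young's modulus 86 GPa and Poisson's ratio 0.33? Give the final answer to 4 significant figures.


G = E / (2*(1+nu))
G = 86 / (2*(1+0.33)) = 32.3308 GPa
K = E / (3*(1-2*nu))
K = 86 / (3*(1-2*0.33)) = 84.3137 GPa
K/G = 84.3137 / 32.3308 = 2.608


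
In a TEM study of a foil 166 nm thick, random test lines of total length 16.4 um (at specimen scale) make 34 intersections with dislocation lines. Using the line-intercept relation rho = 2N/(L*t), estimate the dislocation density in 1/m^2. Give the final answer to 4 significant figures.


rho = 2N / (L * t)
L = 16.4 um = 1.64e-05 m, t = 166 nm = 1.66e-07 m
rho = 2 * 34 / (1.64e-05 * 1.66e-07)
rho = 2.498e+13 1/m^2


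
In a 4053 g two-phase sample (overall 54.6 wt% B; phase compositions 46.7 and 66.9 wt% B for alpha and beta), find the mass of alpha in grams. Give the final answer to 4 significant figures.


f_alpha = (C_beta - C0) / (C_beta - C_alpha)
f_alpha = (66.9 - 54.6) / (66.9 - 46.7) = 0.608911
m_alpha = f_alpha * m_total = 0.608911 * 4053 = 2468 g


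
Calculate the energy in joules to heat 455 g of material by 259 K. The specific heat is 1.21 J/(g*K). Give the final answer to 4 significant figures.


Q = m * cp * dT
Q = 455 * 1.21 * 259
Q = 142600 J


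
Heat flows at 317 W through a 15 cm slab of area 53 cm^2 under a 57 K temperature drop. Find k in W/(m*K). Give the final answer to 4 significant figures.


k = Q*L / (A*dT)
L = 0.15 m, A = 5.3e-03 m^2
k = 317 * 0.15 / (5.3e-03 * 57)
k = 157.4 W/(m*K)


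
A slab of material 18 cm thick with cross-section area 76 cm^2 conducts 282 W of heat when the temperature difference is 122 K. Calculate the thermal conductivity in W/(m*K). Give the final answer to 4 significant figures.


k = Q*L / (A*dT)
L = 0.18 m, A = 7.6e-03 m^2
k = 282 * 0.18 / (7.6e-03 * 122)
k = 54.75 W/(m*K)


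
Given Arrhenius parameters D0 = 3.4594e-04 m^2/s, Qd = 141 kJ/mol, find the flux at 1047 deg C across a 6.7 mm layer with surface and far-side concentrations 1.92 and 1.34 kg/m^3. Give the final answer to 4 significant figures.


Step 1: D = D0 * exp(-Qd/(R*T))
T = 1047 + 273.15 = 1320.15 K
D = 3.4594e-04 * exp(-141e3 / (8.314 * 1320.15)) = 9.11641e-10 m^2/s
Step 2: J = D * (C1 - C2) / dx
J = 9.11641e-10 * (1.92 - 1.34) / 6.7e-03
J = 7.892e-08 kg/(m^2*s)


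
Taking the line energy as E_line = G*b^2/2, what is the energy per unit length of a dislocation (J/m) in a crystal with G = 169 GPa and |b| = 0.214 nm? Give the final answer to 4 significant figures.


E = G*b^2/2
b = 0.214 nm = 2.14e-10 m
G = 169 GPa = 1.69e+11 Pa
E = 0.5 * 1.69e+11 * (2.14e-10)^2
E = 3.87e-09 J/m


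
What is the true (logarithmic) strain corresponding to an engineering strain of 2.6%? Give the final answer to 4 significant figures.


epsilon_true = ln(1 + epsilon_eng)
epsilon_true = ln(1 + 0.026)
epsilon_true = 0.02567


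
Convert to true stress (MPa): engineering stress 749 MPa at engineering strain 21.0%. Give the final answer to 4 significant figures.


sigma_true = sigma_eng * (1 + epsilon_eng)
sigma_true = 749 * (1 + 0.21)
sigma_true = 906.3 MPa


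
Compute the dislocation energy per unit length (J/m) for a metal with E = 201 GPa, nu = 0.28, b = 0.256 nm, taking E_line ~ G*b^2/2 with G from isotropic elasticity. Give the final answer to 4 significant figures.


Step 1: G = E / (2*(1+nu))
G = 201 / (2*(1+0.28)) = 78.5156 GPa = 7.85156e+10 Pa
Step 2: E_line = G*b^2/2
b = 0.256 nm = 2.56e-10 m
E_line = 0.5 * 7.85156e+10 * (2.56e-10)^2 = 2.573e-09 J/m


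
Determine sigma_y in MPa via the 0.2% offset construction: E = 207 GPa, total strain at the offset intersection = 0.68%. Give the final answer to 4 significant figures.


Offset strain = 0.002
Elastic strain at yield = total_strain - offset = 6.8e-03 - 0.002 = 4.8e-03
sigma_y = E * elastic_strain = 207000 * 4.8e-03
sigma_y = 993.6 MPa


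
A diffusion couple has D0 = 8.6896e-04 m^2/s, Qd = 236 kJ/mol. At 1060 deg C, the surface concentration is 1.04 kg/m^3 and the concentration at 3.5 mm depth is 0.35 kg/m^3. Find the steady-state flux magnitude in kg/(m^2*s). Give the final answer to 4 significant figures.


Step 1: D = D0 * exp(-Qd/(R*T))
T = 1060 + 273.15 = 1333.15 K
D = 8.6896e-04 * exp(-236e3 / (8.314 * 1333.15)) = 4.91884e-13 m^2/s
Step 2: J = D * (C1 - C2) / dx
J = 4.91884e-13 * (1.04 - 0.35) / 3.5e-03
J = 9.697e-11 kg/(m^2*s)


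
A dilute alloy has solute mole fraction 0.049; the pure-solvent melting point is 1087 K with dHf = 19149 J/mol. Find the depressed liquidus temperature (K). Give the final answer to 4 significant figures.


dT = R*Tm^2*x / dHf
dT = 8.314 * 1087^2 * 0.049 / 19149
dT = 25.1373 K
T_new = 1087 - 25.1373 = 1062 K


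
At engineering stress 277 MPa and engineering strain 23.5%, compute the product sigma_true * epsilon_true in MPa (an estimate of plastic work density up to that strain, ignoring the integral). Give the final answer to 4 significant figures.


sigma_true = sigma_eng * (1 + epsilon_eng)
sigma_true = 277 * (1 + 0.235) = 342.095 MPa
epsilon_true = ln(1 + epsilon_eng)
epsilon_true = ln(1 + 0.235) = 0.211071
sigma_true * epsilon_true = 342.095 * 0.211071 = 72.21 MPa


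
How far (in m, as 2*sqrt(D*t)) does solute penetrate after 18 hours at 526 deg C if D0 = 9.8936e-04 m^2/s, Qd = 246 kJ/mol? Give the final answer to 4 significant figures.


Step 1: D = D0 * exp(-Qd/(R*T))
T = 799.15 K
D = 9.8936e-04 * exp(-246e3 / (8.314 * 799.15)) = 8.23261e-20 m^2/s
Step 2: L = 2*sqrt(D*t)
t = 18 h = 64800 s
L = 2*sqrt(8.23261e-20 * 64800) = 1.461e-07 m


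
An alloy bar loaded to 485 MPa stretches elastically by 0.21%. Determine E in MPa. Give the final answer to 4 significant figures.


E = sigma / epsilon
epsilon = 0.21% = 2.1e-03
E = 485 / 2.1e-03
E = 231000 MPa


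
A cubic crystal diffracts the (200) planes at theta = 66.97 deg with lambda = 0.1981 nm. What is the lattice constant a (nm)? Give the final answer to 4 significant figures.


d = lambda / (2*sin(theta))
d = 0.1981 / (2*sin(66.97 deg))
d = 0.107628 nm
a = d * sqrt(h^2+k^2+l^2) = 0.107628 * sqrt(4)
a = 0.2153 nm


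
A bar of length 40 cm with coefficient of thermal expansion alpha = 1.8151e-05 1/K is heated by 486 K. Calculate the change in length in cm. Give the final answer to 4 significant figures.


dL = L0 * alpha * dT
dL = 40 * 1.8151e-05 * 486
dL = 0.3529 cm


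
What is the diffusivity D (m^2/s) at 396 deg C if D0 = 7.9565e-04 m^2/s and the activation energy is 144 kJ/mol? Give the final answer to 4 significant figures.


D = D0 * exp(-Qd / (R*T))
T = 669.15 K
D = 7.9565e-04 * exp(-144e3 / (8.314 * 669.15))
D = 4.566e-15 m^2/s


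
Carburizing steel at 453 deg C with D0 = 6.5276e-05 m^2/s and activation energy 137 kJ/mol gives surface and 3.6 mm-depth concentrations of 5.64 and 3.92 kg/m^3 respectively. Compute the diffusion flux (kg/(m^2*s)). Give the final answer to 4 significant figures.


Step 1: D = D0 * exp(-Qd/(R*T))
T = 453 + 273.15 = 726.15 K
D = 6.5276e-05 * exp(-137e3 / (8.314 * 726.15)) = 9.10927e-15 m^2/s
Step 2: J = D * (C1 - C2) / dx
J = 9.10927e-15 * (5.64 - 3.92) / 3.6e-03
J = 4.352e-12 kg/(m^2*s)


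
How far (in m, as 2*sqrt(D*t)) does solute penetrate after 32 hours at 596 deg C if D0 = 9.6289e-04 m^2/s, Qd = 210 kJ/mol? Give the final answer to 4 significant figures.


Step 1: D = D0 * exp(-Qd/(R*T))
T = 869.15 K
D = 9.6289e-04 * exp(-210e3 / (8.314 * 869.15)) = 2.30372e-16 m^2/s
Step 2: L = 2*sqrt(D*t)
t = 32 h = 115200 s
L = 2*sqrt(2.30372e-16 * 115200) = 1.03e-05 m


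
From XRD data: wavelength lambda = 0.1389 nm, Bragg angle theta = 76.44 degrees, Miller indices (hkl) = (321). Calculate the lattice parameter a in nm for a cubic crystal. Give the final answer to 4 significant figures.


d = lambda / (2*sin(theta))
d = 0.1389 / (2*sin(76.44 deg))
d = 0.0714414 nm
a = d * sqrt(h^2+k^2+l^2) = 0.0714414 * sqrt(14)
a = 0.2673 nm


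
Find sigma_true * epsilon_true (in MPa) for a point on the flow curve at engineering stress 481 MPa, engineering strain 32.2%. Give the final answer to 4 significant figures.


sigma_true = sigma_eng * (1 + epsilon_eng)
sigma_true = 481 * (1 + 0.322) = 635.882 MPa
epsilon_true = ln(1 + epsilon_eng)
epsilon_true = ln(1 + 0.322) = 0.279146
sigma_true * epsilon_true = 635.882 * 0.279146 = 177.5 MPa


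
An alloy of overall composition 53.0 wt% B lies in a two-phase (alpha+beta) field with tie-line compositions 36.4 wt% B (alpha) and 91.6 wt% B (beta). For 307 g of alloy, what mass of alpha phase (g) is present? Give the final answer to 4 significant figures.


f_alpha = (C_beta - C0) / (C_beta - C_alpha)
f_alpha = (91.6 - 53.0) / (91.6 - 36.4) = 0.699275
m_alpha = f_alpha * m_total = 0.699275 * 307 = 214.7 g


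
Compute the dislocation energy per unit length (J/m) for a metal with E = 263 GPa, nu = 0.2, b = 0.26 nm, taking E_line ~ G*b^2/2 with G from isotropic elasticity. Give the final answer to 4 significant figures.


Step 1: G = E / (2*(1+nu))
G = 263 / (2*(1+0.2)) = 109.583 GPa = 1.09583e+11 Pa
Step 2: E_line = G*b^2/2
b = 0.26 nm = 2.6e-10 m
E_line = 0.5 * 1.09583e+11 * (2.6e-10)^2 = 3.704e-09 J/m


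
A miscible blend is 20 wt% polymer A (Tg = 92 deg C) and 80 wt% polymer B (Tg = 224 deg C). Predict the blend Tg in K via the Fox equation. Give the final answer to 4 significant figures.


1/Tg = w1/Tg1 + w2/Tg2 (in Kelvin)
Tg1 = 365.15 K, Tg2 = 497.15 K
1/Tg = 0.2/365.15 + 0.8/497.15
Tg = 463.6 K


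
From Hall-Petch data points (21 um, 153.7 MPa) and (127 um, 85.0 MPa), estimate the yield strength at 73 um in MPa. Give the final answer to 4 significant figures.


sigma_y = sigma0 + k / sqrt(d)
1/sqrt(d1) = 1/sqrt(2.1e-05) = 218.218;  1/sqrt(d2) = 88.7357
k = (sigma1 - sigma2) / (1/sqrt(d1) - 1/sqrt(d2)) = (153.7 - 85.0) / (218.218 - 88.7357) = 0.530575 MPa*m^0.5
sigma0 = sigma1 - k/sqrt(d1) = 153.7 - 0.530575*218.218 = 37.9191 MPa
sigma_y(d3) = 37.9191 + 0.530575 / sqrt(7.3e-05) = 100 MPa


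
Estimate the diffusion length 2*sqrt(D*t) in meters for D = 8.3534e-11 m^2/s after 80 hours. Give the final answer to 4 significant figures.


t = 80 hr = 288000 s
Diffusion length = 2*sqrt(D*t)
= 2*sqrt(8.3534e-11 * 288000)
= 9.81e-03 m


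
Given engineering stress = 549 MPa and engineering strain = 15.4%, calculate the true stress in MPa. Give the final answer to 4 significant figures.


sigma_true = sigma_eng * (1 + epsilon_eng)
sigma_true = 549 * (1 + 0.154)
sigma_true = 633.5 MPa


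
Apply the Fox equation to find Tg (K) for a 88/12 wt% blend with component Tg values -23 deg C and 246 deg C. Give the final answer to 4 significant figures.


1/Tg = w1/Tg1 + w2/Tg2 (in Kelvin)
Tg1 = 250.15 K, Tg2 = 519.15 K
1/Tg = 0.88/250.15 + 0.12/519.15
Tg = 266.7 K


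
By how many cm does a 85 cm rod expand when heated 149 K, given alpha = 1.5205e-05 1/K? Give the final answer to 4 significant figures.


dL = L0 * alpha * dT
dL = 85 * 1.5205e-05 * 149
dL = 0.1926 cm


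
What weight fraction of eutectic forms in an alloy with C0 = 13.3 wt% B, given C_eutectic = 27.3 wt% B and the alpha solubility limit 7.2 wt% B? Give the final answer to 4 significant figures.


f_primary = (C_e - C0) / (C_e - C_alpha_max)
f_primary = (27.3 - 13.3) / (27.3 - 7.2)
f_primary = 0.696517
f_eutectic = 1 - 0.696517 = 0.3035


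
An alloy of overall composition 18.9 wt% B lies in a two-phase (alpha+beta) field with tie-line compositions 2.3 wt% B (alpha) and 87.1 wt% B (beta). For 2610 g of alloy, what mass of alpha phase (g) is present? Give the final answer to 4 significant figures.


f_alpha = (C_beta - C0) / (C_beta - C_alpha)
f_alpha = (87.1 - 18.9) / (87.1 - 2.3) = 0.804245
m_alpha = f_alpha * m_total = 0.804245 * 2610 = 2099 g


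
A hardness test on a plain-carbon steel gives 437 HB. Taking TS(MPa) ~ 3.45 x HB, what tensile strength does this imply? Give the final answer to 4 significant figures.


TS (MPa) = 3.45 * HB
TS = 3.45 * 437
TS = 1508 MPa


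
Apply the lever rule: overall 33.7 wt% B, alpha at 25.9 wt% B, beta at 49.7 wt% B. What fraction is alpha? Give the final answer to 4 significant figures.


f_alpha = (C_beta - C0) / (C_beta - C_alpha)
f_alpha = (49.7 - 33.7) / (49.7 - 25.9)
f_alpha = 0.6723


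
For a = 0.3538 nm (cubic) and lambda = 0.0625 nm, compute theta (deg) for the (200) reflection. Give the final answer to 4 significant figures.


d = a / sqrt(h^2+k^2+l^2)
d = 0.3538 / sqrt(4) = 0.1769 nm
lambda = 2*d*sin(theta)  =>  sin(theta) = lambda / (2*d)
sin(theta) = 0.0625 / (2 * 0.1769) = 0.176653
theta = 10.17 deg


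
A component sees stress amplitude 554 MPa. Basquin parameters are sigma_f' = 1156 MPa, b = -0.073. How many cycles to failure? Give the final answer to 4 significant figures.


sigma_a = sigma_f' * (2*Nf)^b
2*Nf = (sigma_a / sigma_f')^(1/b)
2*Nf = (554 / 1156)^(1/-0.073)
2*Nf = 23768.5
Nf = 11880 cycles


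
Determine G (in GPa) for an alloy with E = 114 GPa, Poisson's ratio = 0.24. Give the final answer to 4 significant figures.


G = E / (2*(1+nu))
G = 114 / (2*(1+0.24))
G = 45.97 GPa


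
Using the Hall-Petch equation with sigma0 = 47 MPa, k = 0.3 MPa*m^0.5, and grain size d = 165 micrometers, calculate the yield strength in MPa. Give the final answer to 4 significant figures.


sigma_y = sigma0 + k / sqrt(d)
d = 165 um = 1.65e-04 m
sigma_y = 47 + 0.3 / sqrt(1.65e-04)
sigma_y = 70.35 MPa


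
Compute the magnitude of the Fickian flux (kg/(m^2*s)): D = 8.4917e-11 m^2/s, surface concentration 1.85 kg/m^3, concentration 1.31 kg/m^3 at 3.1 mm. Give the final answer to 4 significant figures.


J = -D * (dC/dx) = D * (C1 - C2) / dx
J = 8.4917e-11 * (1.85 - 1.31) / 3.1e-03
J = 1.479e-08 kg/(m^2*s)


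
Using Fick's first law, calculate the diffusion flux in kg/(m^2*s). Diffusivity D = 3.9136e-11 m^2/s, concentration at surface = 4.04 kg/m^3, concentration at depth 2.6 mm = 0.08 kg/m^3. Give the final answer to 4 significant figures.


J = -D * (dC/dx) = D * (C1 - C2) / dx
J = 3.9136e-11 * (4.04 - 0.08) / 2.6e-03
J = 5.961e-08 kg/(m^2*s)


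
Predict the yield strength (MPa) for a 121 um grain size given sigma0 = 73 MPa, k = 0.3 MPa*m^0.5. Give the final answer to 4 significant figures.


sigma_y = sigma0 + k / sqrt(d)
d = 121 um = 1.21e-04 m
sigma_y = 73 + 0.3 / sqrt(1.21e-04)
sigma_y = 100.3 MPa


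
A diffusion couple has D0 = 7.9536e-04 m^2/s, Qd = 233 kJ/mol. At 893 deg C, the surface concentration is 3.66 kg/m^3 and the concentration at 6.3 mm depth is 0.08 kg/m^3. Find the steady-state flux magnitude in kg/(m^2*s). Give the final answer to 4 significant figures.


Step 1: D = D0 * exp(-Qd/(R*T))
T = 893 + 273.15 = 1166.15 K
D = 7.9536e-04 * exp(-233e3 / (8.314 * 1166.15)) = 2.90778e-14 m^2/s
Step 2: J = D * (C1 - C2) / dx
J = 2.90778e-14 * (3.66 - 0.08) / 6.3e-03
J = 1.652e-11 kg/(m^2*s)


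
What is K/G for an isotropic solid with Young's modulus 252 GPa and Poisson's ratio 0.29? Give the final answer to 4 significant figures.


G = E / (2*(1+nu))
G = 252 / (2*(1+0.29)) = 97.6744 GPa
K = E / (3*(1-2*nu))
K = 252 / (3*(1-2*0.29)) = 200 GPa
K/G = 200 / 97.6744 = 2.048


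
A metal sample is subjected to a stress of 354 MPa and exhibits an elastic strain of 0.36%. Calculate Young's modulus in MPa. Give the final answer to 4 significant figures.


E = sigma / epsilon
epsilon = 0.36% = 3.6e-03
E = 354 / 3.6e-03
E = 98330 MPa


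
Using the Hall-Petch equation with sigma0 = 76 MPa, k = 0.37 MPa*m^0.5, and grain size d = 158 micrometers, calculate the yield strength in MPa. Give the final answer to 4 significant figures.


sigma_y = sigma0 + k / sqrt(d)
d = 158 um = 1.58e-04 m
sigma_y = 76 + 0.37 / sqrt(1.58e-04)
sigma_y = 105.4 MPa


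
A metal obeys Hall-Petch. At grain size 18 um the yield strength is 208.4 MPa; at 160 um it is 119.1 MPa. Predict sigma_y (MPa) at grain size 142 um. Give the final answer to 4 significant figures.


sigma_y = sigma0 + k / sqrt(d)
1/sqrt(d1) = 1/sqrt(1.8e-05) = 235.702;  1/sqrt(d2) = 79.0569
k = (sigma1 - sigma2) / (1/sqrt(d1) - 1/sqrt(d2)) = (208.4 - 119.1) / (235.702 - 79.0569) = 0.570078 MPa*m^0.5
sigma0 = sigma1 - k/sqrt(d1) = 208.4 - 0.570078*235.702 = 74.0314 MPa
sigma_y(d3) = 74.0314 + 0.570078 / sqrt(1.42e-04) = 121.9 MPa


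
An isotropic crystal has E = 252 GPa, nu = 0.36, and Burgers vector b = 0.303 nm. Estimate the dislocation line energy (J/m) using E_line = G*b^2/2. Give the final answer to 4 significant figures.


Step 1: G = E / (2*(1+nu))
G = 252 / (2*(1+0.36)) = 92.6471 GPa = 9.26471e+10 Pa
Step 2: E_line = G*b^2/2
b = 0.303 nm = 3.03e-10 m
E_line = 0.5 * 9.26471e+10 * (3.03e-10)^2 = 4.253e-09 J/m


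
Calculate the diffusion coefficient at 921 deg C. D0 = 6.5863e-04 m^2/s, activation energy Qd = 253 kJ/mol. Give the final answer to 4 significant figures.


D = D0 * exp(-Qd / (R*T))
T = 1194.15 K
D = 6.5863e-04 * exp(-253e3 / (8.314 * 1194.15))
D = 5.643e-15 m^2/s


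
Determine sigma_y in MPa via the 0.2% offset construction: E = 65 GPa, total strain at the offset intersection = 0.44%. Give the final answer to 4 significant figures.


Offset strain = 0.002
Elastic strain at yield = total_strain - offset = 4.4e-03 - 0.002 = 2.4e-03
sigma_y = E * elastic_strain = 65000 * 2.4e-03
sigma_y = 156 MPa


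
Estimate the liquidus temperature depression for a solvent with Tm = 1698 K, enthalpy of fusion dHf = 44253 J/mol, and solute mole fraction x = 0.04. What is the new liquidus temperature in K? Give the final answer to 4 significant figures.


dT = R*Tm^2*x / dHf
dT = 8.314 * 1698^2 * 0.04 / 44253
dT = 21.6672 K
T_new = 1698 - 21.6672 = 1676 K


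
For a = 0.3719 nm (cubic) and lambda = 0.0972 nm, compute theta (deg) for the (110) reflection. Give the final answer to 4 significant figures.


d = a / sqrt(h^2+k^2+l^2)
d = 0.3719 / sqrt(2) = 0.262973 nm
lambda = 2*d*sin(theta)  =>  sin(theta) = lambda / (2*d)
sin(theta) = 0.0972 / (2 * 0.262973) = 0.18481
theta = 10.65 deg


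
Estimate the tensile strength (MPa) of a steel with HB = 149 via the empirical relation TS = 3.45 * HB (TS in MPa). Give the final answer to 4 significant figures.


TS (MPa) = 3.45 * HB
TS = 3.45 * 149
TS = 514.1 MPa


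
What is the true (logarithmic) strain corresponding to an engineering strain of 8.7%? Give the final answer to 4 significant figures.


epsilon_true = ln(1 + epsilon_eng)
epsilon_true = ln(1 + 0.087)
epsilon_true = 0.08342


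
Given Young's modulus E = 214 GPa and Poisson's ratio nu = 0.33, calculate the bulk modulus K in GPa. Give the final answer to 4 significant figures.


K = E / (3*(1-2*nu))
K = 214 / (3*(1-2*0.33))
K = 209.8 GPa


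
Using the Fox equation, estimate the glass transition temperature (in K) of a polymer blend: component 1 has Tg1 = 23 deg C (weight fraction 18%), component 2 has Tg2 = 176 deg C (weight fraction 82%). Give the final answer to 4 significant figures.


1/Tg = w1/Tg1 + w2/Tg2 (in Kelvin)
Tg1 = 296.15 K, Tg2 = 449.15 K
1/Tg = 0.18/296.15 + 0.82/449.15
Tg = 410.9 K


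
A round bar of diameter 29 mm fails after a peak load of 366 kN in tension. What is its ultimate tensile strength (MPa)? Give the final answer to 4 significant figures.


A0 = pi*(d/2)^2 = pi*(29/2)^2 = 660.52 mm^2
UTS = F_max / A0 = 366*1000 / 660.52
UTS = 554.1 MPa


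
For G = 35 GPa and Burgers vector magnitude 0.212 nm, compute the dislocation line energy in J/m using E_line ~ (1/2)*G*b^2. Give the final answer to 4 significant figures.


E = G*b^2/2
b = 0.212 nm = 2.12e-10 m
G = 35 GPa = 3.5e+10 Pa
E = 0.5 * 3.5e+10 * (2.12e-10)^2
E = 7.865e-10 J/m


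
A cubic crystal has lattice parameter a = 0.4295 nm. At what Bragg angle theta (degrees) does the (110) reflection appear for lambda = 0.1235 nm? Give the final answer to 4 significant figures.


d = a / sqrt(h^2+k^2+l^2)
d = 0.4295 / sqrt(2) = 0.303702 nm
lambda = 2*d*sin(theta)  =>  sin(theta) = lambda / (2*d)
sin(theta) = 0.1235 / (2 * 0.303702) = 0.203324
theta = 11.73 deg


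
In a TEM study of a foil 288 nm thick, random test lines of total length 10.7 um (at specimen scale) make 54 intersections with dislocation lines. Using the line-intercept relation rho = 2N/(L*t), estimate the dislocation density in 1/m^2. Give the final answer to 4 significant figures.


rho = 2N / (L * t)
L = 10.7 um = 1.07e-05 m, t = 288 nm = 2.88e-07 m
rho = 2 * 54 / (1.07e-05 * 2.88e-07)
rho = 3.505e+13 1/m^2


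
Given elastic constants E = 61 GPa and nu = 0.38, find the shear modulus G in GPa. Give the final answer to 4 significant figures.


G = E / (2*(1+nu))
G = 61 / (2*(1+0.38))
G = 22.1 GPa


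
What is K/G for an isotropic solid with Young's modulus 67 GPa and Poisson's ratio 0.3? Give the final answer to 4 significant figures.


G = E / (2*(1+nu))
G = 67 / (2*(1+0.3)) = 25.7692 GPa
K = E / (3*(1-2*nu))
K = 67 / (3*(1-2*0.3)) = 55.8333 GPa
K/G = 55.8333 / 25.7692 = 2.167


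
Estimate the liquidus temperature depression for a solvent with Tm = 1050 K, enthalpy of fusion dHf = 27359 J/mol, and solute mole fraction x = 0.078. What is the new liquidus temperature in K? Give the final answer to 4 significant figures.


dT = R*Tm^2*x / dHf
dT = 8.314 * 1050^2 * 0.078 / 27359
dT = 26.1326 K
T_new = 1050 - 26.1326 = 1024 K


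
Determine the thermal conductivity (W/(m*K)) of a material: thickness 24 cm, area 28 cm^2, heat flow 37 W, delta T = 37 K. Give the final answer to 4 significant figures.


k = Q*L / (A*dT)
L = 0.24 m, A = 2.8e-03 m^2
k = 37 * 0.24 / (2.8e-03 * 37)
k = 85.71 W/(m*K)


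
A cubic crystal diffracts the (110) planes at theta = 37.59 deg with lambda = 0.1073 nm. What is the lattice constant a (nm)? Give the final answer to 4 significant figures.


d = lambda / (2*sin(theta))
d = 0.1073 / (2*sin(37.59 deg))
d = 0.0879498 nm
a = d * sqrt(h^2+k^2+l^2) = 0.0879498 * sqrt(2)
a = 0.1244 nm


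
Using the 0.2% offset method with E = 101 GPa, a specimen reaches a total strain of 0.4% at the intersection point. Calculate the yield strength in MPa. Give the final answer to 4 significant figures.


Offset strain = 0.002
Elastic strain at yield = total_strain - offset = 4e-03 - 0.002 = 2e-03
sigma_y = E * elastic_strain = 101000 * 2e-03
sigma_y = 202 MPa


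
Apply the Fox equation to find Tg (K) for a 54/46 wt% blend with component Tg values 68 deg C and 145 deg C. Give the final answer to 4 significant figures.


1/Tg = w1/Tg1 + w2/Tg2 (in Kelvin)
Tg1 = 341.15 K, Tg2 = 418.15 K
1/Tg = 0.54/341.15 + 0.46/418.15
Tg = 372.7 K


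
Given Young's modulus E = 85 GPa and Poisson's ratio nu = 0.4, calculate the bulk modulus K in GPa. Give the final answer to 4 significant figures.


K = E / (3*(1-2*nu))
K = 85 / (3*(1-2*0.4))
K = 141.7 GPa


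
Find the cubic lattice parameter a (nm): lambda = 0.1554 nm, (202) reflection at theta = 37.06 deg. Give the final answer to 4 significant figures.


d = lambda / (2*sin(theta))
d = 0.1554 / (2*sin(37.06 deg))
d = 0.12893 nm
a = d * sqrt(h^2+k^2+l^2) = 0.12893 * sqrt(8)
a = 0.3647 nm


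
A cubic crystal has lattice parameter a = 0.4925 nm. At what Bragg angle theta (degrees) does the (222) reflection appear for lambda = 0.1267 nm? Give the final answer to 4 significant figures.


d = a / sqrt(h^2+k^2+l^2)
d = 0.4925 / sqrt(12) = 0.142173 nm
lambda = 2*d*sin(theta)  =>  sin(theta) = lambda / (2*d)
sin(theta) = 0.1267 / (2 * 0.142173) = 0.445585
theta = 26.46 deg


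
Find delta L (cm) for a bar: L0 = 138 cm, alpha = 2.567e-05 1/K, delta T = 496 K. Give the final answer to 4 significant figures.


dL = L0 * alpha * dT
dL = 138 * 2.567e-05 * 496
dL = 1.757 cm


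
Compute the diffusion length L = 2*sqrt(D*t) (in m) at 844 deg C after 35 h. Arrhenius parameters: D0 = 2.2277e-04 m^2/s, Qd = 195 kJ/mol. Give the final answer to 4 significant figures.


Step 1: D = D0 * exp(-Qd/(R*T))
T = 1117.15 K
D = 2.2277e-04 * exp(-195e3 / (8.314 * 1117.15)) = 1.69786e-13 m^2/s
Step 2: L = 2*sqrt(D*t)
t = 35 h = 126000 s
L = 2*sqrt(1.69786e-13 * 126000) = 2.925e-04 m


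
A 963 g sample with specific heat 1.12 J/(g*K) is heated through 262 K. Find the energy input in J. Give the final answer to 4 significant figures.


Q = m * cp * dT
Q = 963 * 1.12 * 262
Q = 282600 J


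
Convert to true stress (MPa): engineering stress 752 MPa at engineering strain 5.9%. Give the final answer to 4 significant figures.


sigma_true = sigma_eng * (1 + epsilon_eng)
sigma_true = 752 * (1 + 0.059)
sigma_true = 796.4 MPa


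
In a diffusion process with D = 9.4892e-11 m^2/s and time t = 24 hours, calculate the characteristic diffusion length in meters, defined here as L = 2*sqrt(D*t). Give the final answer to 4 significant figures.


t = 24 hr = 86400 s
Diffusion length = 2*sqrt(D*t)
= 2*sqrt(9.4892e-11 * 86400)
= 5.727e-03 m


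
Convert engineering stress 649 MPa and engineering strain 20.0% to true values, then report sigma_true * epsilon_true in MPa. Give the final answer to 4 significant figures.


sigma_true = sigma_eng * (1 + epsilon_eng)
sigma_true = 649 * (1 + 0.2) = 778.8 MPa
epsilon_true = ln(1 + epsilon_eng)
epsilon_true = ln(1 + 0.2) = 0.182322
sigma_true * epsilon_true = 778.8 * 0.182322 = 142 MPa


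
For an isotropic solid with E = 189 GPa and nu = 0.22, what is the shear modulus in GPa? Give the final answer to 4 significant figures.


G = E / (2*(1+nu))
G = 189 / (2*(1+0.22))
G = 77.46 GPa


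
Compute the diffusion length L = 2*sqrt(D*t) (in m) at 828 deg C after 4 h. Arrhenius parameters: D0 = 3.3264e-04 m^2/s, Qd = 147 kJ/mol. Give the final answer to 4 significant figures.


Step 1: D = D0 * exp(-Qd/(R*T))
T = 1101.15 K
D = 3.3264e-04 * exp(-147e3 / (8.314 * 1101.15)) = 3.53643e-11 m^2/s
Step 2: L = 2*sqrt(D*t)
t = 4 h = 14400 s
L = 2*sqrt(3.53643e-11 * 14400) = 1.427e-03 m


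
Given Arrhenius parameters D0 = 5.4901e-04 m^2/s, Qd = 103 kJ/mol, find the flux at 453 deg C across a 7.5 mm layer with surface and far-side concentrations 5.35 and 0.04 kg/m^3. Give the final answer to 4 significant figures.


Step 1: D = D0 * exp(-Qd/(R*T))
T = 453 + 273.15 = 726.15 K
D = 5.4901e-04 * exp(-103e3 / (8.314 * 726.15)) = 2.13867e-11 m^2/s
Step 2: J = D * (C1 - C2) / dx
J = 2.13867e-11 * (5.35 - 0.04) / 7.5e-03
J = 1.514e-08 kg/(m^2*s)


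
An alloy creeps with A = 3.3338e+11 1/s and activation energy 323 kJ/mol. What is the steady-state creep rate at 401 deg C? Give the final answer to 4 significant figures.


rate = A * exp(-Q / (R*T))
T = 401 + 273.15 = 674.15 K
rate = 3.3338e+11 * exp(-323e3 / (8.314 * 674.15))
rate = 3.128e-14 1/s


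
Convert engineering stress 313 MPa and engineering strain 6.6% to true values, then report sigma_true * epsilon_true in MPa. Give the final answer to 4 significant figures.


sigma_true = sigma_eng * (1 + epsilon_eng)
sigma_true = 313 * (1 + 0.066) = 333.658 MPa
epsilon_true = ln(1 + epsilon_eng)
epsilon_true = ln(1 + 0.066) = 0.0639133
sigma_true * epsilon_true = 333.658 * 0.0639133 = 21.33 MPa


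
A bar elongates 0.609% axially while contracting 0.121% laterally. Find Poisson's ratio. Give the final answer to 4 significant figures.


nu = -epsilon_lat / epsilon_axial
Lateral strain is contraction (negative), so using magnitudes:
nu = 0.121 / 0.609
nu = 0.1987


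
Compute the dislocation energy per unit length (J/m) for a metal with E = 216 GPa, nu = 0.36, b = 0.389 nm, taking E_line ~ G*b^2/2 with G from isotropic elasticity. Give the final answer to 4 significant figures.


Step 1: G = E / (2*(1+nu))
G = 216 / (2*(1+0.36)) = 79.4118 GPa = 7.94118e+10 Pa
Step 2: E_line = G*b^2/2
b = 0.389 nm = 3.89e-10 m
E_line = 0.5 * 7.94118e+10 * (3.89e-10)^2 = 6.008e-09 J/m


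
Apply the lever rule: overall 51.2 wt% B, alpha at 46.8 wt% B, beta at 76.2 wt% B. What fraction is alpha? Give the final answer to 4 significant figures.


f_alpha = (C_beta - C0) / (C_beta - C_alpha)
f_alpha = (76.2 - 51.2) / (76.2 - 46.8)
f_alpha = 0.8503


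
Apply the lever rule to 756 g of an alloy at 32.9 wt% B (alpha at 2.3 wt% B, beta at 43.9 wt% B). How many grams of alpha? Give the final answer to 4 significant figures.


f_alpha = (C_beta - C0) / (C_beta - C_alpha)
f_alpha = (43.9 - 32.9) / (43.9 - 2.3) = 0.264423
m_alpha = f_alpha * m_total = 0.264423 * 756 = 199.9 g


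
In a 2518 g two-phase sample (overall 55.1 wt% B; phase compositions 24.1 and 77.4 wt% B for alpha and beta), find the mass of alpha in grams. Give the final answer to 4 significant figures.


f_alpha = (C_beta - C0) / (C_beta - C_alpha)
f_alpha = (77.4 - 55.1) / (77.4 - 24.1) = 0.418386
m_alpha = f_alpha * m_total = 0.418386 * 2518 = 1053 g


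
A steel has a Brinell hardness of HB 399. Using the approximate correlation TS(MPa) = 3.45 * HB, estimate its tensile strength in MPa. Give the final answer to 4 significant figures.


TS (MPa) = 3.45 * HB
TS = 3.45 * 399
TS = 1377 MPa


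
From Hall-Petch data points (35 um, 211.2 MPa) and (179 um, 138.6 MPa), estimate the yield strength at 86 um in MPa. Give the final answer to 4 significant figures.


sigma_y = sigma0 + k / sqrt(d)
1/sqrt(d1) = 1/sqrt(3.5e-05) = 169.031;  1/sqrt(d2) = 74.7435
k = (sigma1 - sigma2) / (1/sqrt(d1) - 1/sqrt(d2)) = (211.2 - 138.6) / (169.031 - 74.7435) = 0.769987 MPa*m^0.5
sigma0 = sigma1 - k/sqrt(d1) = 211.2 - 0.769987*169.031 = 81.0485 MPa
sigma_y(d3) = 81.0485 + 0.769987 / sqrt(8.6e-05) = 164.1 MPa


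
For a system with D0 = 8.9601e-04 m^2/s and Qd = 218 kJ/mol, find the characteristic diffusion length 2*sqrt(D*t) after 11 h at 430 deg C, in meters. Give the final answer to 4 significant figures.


Step 1: D = D0 * exp(-Qd/(R*T))
T = 703.15 K
D = 8.9601e-04 * exp(-218e3 / (8.314 * 703.15)) = 5.718e-20 m^2/s
Step 2: L = 2*sqrt(D*t)
t = 11 h = 39600 s
L = 2*sqrt(5.718e-20 * 39600) = 9.517e-08 m


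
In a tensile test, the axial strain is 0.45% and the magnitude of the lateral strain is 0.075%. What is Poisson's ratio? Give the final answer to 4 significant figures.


nu = -epsilon_lat / epsilon_axial
Lateral strain is contraction (negative), so using magnitudes:
nu = 0.075 / 0.45
nu = 0.1667


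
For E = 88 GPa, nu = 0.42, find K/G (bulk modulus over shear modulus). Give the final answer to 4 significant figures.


G = E / (2*(1+nu))
G = 88 / (2*(1+0.42)) = 30.9859 GPa
K = E / (3*(1-2*nu))
K = 88 / (3*(1-2*0.42)) = 183.333 GPa
K/G = 183.333 / 30.9859 = 5.917


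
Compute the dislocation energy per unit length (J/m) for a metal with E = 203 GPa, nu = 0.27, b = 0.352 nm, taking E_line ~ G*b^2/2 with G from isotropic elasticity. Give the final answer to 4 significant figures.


Step 1: G = E / (2*(1+nu))
G = 203 / (2*(1+0.27)) = 79.9213 GPa = 7.99213e+10 Pa
Step 2: E_line = G*b^2/2
b = 0.352 nm = 3.52e-10 m
E_line = 0.5 * 7.99213e+10 * (3.52e-10)^2 = 4.951e-09 J/m


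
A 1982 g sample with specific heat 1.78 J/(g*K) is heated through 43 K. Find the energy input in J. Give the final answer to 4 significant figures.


Q = m * cp * dT
Q = 1982 * 1.78 * 43
Q = 151700 J


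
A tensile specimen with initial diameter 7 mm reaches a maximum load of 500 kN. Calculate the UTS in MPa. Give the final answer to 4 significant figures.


A0 = pi*(d/2)^2 = pi*(7/2)^2 = 38.4845 mm^2
UTS = F_max / A0 = 500*1000 / 38.4845
UTS = 12990 MPa


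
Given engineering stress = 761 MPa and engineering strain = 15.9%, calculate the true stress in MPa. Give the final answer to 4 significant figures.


sigma_true = sigma_eng * (1 + epsilon_eng)
sigma_true = 761 * (1 + 0.159)
sigma_true = 882 MPa


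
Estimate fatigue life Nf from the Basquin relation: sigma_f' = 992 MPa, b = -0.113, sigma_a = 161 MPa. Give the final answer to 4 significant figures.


sigma_a = sigma_f' * (2*Nf)^b
2*Nf = (sigma_a / sigma_f')^(1/b)
2*Nf = (161 / 992)^(1/-0.113)
2*Nf = 9.73576e+06
Nf = 4.868e+06 cycles


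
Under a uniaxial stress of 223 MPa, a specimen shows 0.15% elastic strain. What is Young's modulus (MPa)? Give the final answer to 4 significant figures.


E = sigma / epsilon
epsilon = 0.15% = 1.5e-03
E = 223 / 1.5e-03
E = 148700 MPa


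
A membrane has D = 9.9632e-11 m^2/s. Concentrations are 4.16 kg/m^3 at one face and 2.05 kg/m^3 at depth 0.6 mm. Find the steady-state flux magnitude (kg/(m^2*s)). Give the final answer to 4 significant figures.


J = -D * (dC/dx) = D * (C1 - C2) / dx
J = 9.9632e-11 * (4.16 - 2.05) / 6e-04
J = 3.504e-07 kg/(m^2*s)


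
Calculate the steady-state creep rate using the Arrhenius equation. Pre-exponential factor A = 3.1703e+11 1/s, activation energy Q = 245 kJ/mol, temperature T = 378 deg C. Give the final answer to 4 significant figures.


rate = A * exp(-Q / (R*T))
T = 378 + 273.15 = 651.15 K
rate = 3.1703e+11 * exp(-245e3 / (8.314 * 651.15))
rate = 7.026e-09 1/s


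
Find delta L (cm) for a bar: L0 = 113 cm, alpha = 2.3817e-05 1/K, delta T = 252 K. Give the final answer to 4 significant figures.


dL = L0 * alpha * dT
dL = 113 * 2.3817e-05 * 252
dL = 0.6782 cm


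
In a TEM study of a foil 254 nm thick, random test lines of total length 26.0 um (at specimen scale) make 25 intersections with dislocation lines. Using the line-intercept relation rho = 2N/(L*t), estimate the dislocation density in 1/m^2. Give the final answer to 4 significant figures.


rho = 2N / (L * t)
L = 26.0 um = 2.6e-05 m, t = 254 nm = 2.54e-07 m
rho = 2 * 25 / (2.6e-05 * 2.54e-07)
rho = 7.571e+12 1/m^2


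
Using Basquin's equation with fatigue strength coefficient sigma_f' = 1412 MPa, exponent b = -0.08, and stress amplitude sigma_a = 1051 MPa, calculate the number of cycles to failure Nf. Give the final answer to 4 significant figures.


sigma_a = sigma_f' * (2*Nf)^b
2*Nf = (sigma_a / sigma_f')^(1/b)
2*Nf = (1051 / 1412)^(1/-0.08)
2*Nf = 40.0774
Nf = 20.04 cycles


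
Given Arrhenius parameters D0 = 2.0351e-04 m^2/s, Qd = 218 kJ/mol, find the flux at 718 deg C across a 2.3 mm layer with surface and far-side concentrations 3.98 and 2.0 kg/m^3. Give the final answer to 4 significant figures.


Step 1: D = D0 * exp(-Qd/(R*T))
T = 718 + 273.15 = 991.15 K
D = 2.0351e-04 * exp(-218e3 / (8.314 * 991.15)) = 6.59695e-16 m^2/s
Step 2: J = D * (C1 - C2) / dx
J = 6.59695e-16 * (3.98 - 2.0) / 2.3e-03
J = 5.679e-13 kg/(m^2*s)


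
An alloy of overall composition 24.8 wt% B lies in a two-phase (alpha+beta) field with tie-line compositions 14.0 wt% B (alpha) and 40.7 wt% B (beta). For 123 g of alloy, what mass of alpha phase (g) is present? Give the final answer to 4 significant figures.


f_alpha = (C_beta - C0) / (C_beta - C_alpha)
f_alpha = (40.7 - 24.8) / (40.7 - 14.0) = 0.595506
m_alpha = f_alpha * m_total = 0.595506 * 123 = 73.25 g


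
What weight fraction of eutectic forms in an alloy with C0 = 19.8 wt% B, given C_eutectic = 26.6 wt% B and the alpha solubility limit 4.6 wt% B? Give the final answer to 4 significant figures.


f_primary = (C_e - C0) / (C_e - C_alpha_max)
f_primary = (26.6 - 19.8) / (26.6 - 4.6)
f_primary = 0.309091
f_eutectic = 1 - 0.309091 = 0.6909


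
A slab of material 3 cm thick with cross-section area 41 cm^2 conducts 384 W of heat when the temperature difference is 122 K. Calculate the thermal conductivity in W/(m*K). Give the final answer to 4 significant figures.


k = Q*L / (A*dT)
L = 0.03 m, A = 4.1e-03 m^2
k = 384 * 0.03 / (4.1e-03 * 122)
k = 23.03 W/(m*K)
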